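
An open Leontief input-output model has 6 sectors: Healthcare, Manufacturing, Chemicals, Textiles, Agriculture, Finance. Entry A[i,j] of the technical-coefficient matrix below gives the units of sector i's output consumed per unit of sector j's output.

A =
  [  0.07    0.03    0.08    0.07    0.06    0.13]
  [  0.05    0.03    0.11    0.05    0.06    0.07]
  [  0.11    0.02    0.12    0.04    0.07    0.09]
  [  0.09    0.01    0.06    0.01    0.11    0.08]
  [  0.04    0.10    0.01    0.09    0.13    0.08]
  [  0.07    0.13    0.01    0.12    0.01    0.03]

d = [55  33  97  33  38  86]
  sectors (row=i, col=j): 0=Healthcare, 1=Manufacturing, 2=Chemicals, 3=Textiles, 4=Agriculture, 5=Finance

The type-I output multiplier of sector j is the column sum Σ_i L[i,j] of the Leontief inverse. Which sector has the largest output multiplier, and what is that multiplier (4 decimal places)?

Form M = I − A:
  [  0.93   -0.03   -0.08   -0.07   -0.06   -0.13]
  [ -0.05    0.97   -0.11   -0.05   -0.06   -0.07]
  [ -0.11   -0.02    0.88   -0.04   -0.07   -0.09]
  [ -0.09   -0.01   -0.06    0.99   -0.11   -0.08]
  [ -0.04   -0.10   -0.01   -0.09    0.87   -0.08]
  [ -0.07   -0.13   -0.01   -0.12   -0.01    0.97]
Leontief inverse L = M⁻¹:
  [  1.1243    0.0749    0.1232    0.1209    0.1100    0.1866]
  [  0.0974    1.0649    0.1507    0.0909    0.1052    0.1201]
  [  0.1674    0.0635    1.1689    0.0921    0.1234    0.1532]
  [  0.1324    0.0503    0.0935    1.0556    0.1551    0.1299]
  [  0.0889    0.1462    0.0510    0.1404    1.1891    0.1368]
  [  0.1132    0.1565    0.0532    0.1539    0.0548    1.0795]
Total output x = L · d:
  x_0 = 1.1243·55 + 0.0749·33 + 0.1232·97 + 0.1209·33 + 0.1100·38 + 0.1866·86 = 100.4753
  x_1 = 0.0974·55 + 1.0649·33 + 0.1507·97 + 0.0909·33 + 0.1052·38 + 0.1201·86 = 72.4421
  x_2 = 0.1674·55 + 0.0635·33 + 1.1689·97 + 0.0921·33 + 0.1234·38 + 0.1532·86 = 145.5967
  x_3 = 0.1324·55 + 0.0503·33 + 0.0935·97 + 1.0556·33 + 0.1551·38 + 0.1299·86 = 69.9139
  x_4 = 0.0889·55 + 0.1462·33 + 0.0510·97 + 0.1404·33 + 1.1891·38 + 0.1368·86 = 76.2481
  x_5 = 0.1132·55 + 0.1565·33 + 0.0532·97 + 0.1539·33 + 0.0548·38 + 1.0795·86 = 116.5555
Output multipliers (column sums of L):
  Healthcare: 1.7237
  Manufacturing: 1.5563
  Chemicals: 1.6406
  Textiles: 1.6538
  Agriculture: 1.7375
  Finance: 1.8062

Finance (1.8062)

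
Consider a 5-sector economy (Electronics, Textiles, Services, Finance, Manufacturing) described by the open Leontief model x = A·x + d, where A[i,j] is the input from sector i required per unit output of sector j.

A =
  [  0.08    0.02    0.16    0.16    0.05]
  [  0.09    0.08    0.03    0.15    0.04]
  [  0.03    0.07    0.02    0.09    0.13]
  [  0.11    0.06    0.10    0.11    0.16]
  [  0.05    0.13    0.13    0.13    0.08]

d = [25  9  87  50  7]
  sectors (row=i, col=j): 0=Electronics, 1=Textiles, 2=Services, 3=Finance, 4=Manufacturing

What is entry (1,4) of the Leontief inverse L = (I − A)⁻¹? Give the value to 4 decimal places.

L[1,4] = 0.1136

Form M = I − A:
  [  0.92   -0.02   -0.16   -0.16   -0.05]
  [ -0.09    0.92   -0.03   -0.15   -0.04]
  [ -0.03   -0.07    0.98   -0.09   -0.13]
  [ -0.11   -0.06   -0.10    0.89   -0.16]
  [ -0.05   -0.13   -0.13   -0.13    0.92]
Leontief inverse L = M⁻¹:
  [  1.1419    0.0803    0.2350    0.2637    0.1446]
  [  0.1491    1.1297    0.0989    0.2438    0.1136]
  [  0.0782    0.1222    1.0799    0.1719    0.1921]
  [  0.1815    0.1359    0.1942    1.2365    0.2583]
  [  0.1198    0.2005    0.2068    0.2478    1.1745]
Total output x = L · d:
  x_0 = 1.1419·25 + 0.0803·9 + 0.2350·87 + 0.2637·50 + 0.1446·7 = 63.9104
  x_1 = 0.1491·25 + 1.1297·9 + 0.0989·87 + 0.2438·50 + 0.1136·7 = 35.4781
  x_2 = 0.0782·25 + 0.1222·9 + 1.0799·87 + 0.1719·50 + 0.1921·7 = 106.9479
  x_3 = 0.1815·25 + 0.1359·9 + 0.1942·87 + 1.2365·50 + 0.2583·7 = 86.2896
  x_4 = 0.1198·25 + 0.2005·9 + 0.2068·87 + 0.2478·50 + 1.1745·7 = 43.4006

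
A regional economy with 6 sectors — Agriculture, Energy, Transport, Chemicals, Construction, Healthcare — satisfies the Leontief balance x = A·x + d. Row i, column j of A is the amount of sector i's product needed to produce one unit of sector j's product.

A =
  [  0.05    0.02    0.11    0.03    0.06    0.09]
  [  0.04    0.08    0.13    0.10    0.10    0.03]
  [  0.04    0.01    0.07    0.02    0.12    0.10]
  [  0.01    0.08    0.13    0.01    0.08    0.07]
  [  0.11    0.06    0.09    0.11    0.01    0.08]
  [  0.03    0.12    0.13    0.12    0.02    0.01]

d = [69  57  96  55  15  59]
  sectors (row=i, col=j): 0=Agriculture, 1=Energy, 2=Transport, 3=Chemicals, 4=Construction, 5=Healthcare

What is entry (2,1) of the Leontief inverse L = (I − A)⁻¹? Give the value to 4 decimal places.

Form M = I − A:
  [  0.95   -0.02   -0.11   -0.03   -0.06   -0.09]
  [ -0.04    0.92   -0.13   -0.10   -0.10   -0.03]
  [ -0.04   -0.01    0.93   -0.02   -0.12   -0.10]
  [ -0.01   -0.08   -0.13    0.99   -0.08   -0.07]
  [ -0.11   -0.06   -0.09   -0.11    0.99   -0.08]
  [ -0.03   -0.12   -0.13   -0.12   -0.02    0.99]
Leontief inverse L = M⁻¹:
  [  1.0786    0.0548    0.1727    0.0686    0.1000    0.1301]
  [  0.0790    1.1255    0.2148    0.1485    0.1583    0.0863]
  [  0.0728    0.0478    1.1340    0.0641    0.1547    0.1396]
  [  0.0424    0.1176    0.1967    1.0548    0.1258    0.1120]
  [  0.1408    0.1047    0.1739    0.1525    1.0653    0.1304]
  [  0.0598    0.1607    0.2075    0.1594    0.0793    1.0591]
Total output x = L · d:
  x_0 = 1.0786·69 + 0.0548·57 + 0.1727·96 + 0.0686·55 + 0.1000·15 + 0.1301·59 = 107.0728
  x_1 = 0.0790·69 + 1.1255·57 + 0.2148·96 + 0.1485·55 + 0.1583·15 + 0.0863·59 = 105.8578
  x_2 = 0.0728·69 + 0.0478·57 + 1.1340·96 + 0.0641·55 + 0.1547·15 + 0.1396·59 = 130.6886
  x_3 = 0.0424·69 + 0.1176·57 + 0.1967·96 + 1.0548·55 + 0.1258·15 + 0.1120·59 = 95.0303
  x_4 = 0.1408·69 + 0.1047·57 + 0.1739·96 + 0.1525·55 + 1.0653·15 + 0.1304·59 = 64.4415
  x_5 = 0.0598·69 + 0.1607·57 + 0.2075·96 + 0.1594·55 + 0.0793·15 + 1.0591·59 = 105.6536

L[2,1] = 0.0478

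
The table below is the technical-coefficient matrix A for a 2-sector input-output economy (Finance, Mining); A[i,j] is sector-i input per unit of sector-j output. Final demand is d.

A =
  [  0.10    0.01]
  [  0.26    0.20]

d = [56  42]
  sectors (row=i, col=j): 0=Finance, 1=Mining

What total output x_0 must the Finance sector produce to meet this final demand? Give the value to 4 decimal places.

Form M = I − A:
  [  0.90   -0.01]
  [ -0.26    0.80]
Leontief inverse L = M⁻¹:
  [  1.1151    0.0139]
  [  0.3624    1.2545]
Total output x = L · d:
  x_0 = 1.1151·56 + 0.0139·42 = 63.0332
  x_1 = 0.3624·56 + 1.2545·42 = 72.9858

63.0332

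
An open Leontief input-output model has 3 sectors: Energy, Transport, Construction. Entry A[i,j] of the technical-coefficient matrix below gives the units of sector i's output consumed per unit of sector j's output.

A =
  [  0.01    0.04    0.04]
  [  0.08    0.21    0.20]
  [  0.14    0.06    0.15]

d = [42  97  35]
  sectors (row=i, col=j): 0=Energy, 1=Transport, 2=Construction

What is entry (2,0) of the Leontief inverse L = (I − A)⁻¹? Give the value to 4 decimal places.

L[2,0] = 0.1791

Form M = I − A:
  [  0.99   -0.04   -0.04]
  [ -0.08    0.79   -0.20]
  [ -0.14   -0.06    0.85]
Leontief inverse L = M⁻¹:
  [  1.0234    0.0565    0.0614]
  [  0.1490    1.2971    0.3122]
  [  0.1791    0.1009    1.2086]
Total output x = L · d:
  x_0 = 1.0234·42 + 0.0565·97 + 0.0614·35 = 50.6104
  x_1 = 0.1490·42 + 1.2971·97 + 0.3122·35 = 143.0001
  x_2 = 0.1791·42 + 0.1009·97 + 1.2086·35 = 59.6064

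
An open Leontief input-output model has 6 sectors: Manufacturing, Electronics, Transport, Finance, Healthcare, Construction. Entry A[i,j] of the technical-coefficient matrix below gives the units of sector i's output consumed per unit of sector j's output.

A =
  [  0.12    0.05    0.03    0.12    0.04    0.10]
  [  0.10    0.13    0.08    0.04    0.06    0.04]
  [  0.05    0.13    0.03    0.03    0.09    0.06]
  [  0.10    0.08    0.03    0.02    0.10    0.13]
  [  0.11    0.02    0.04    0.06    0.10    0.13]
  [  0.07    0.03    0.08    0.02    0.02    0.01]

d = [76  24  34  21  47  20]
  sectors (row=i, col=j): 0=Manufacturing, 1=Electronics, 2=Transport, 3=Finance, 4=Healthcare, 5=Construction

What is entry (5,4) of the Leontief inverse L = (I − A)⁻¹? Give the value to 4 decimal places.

L[5,4] = 0.0464

Form M = I − A:
  [  0.88   -0.05   -0.03   -0.12   -0.04   -0.10]
  [ -0.10    0.87   -0.08   -0.04   -0.06   -0.04]
  [ -0.05   -0.13    0.97   -0.03   -0.09   -0.06]
  [ -0.10   -0.08   -0.03    0.98   -0.10   -0.13]
  [ -0.11   -0.02   -0.04   -0.06    0.90   -0.13]
  [ -0.07   -0.03   -0.08   -0.02   -0.02    0.99]
Leontief inverse L = M⁻¹:
  [  1.1938    0.1010    0.0672    0.1610    0.0880    0.1614]
  [  0.1730    1.1906    0.1187    0.0822    0.1102    0.0980]
  [  0.1134    0.1785    1.0656    0.0642    0.1331    0.1092]
  [  0.1720    0.1277    0.0699    1.0615    0.1452    0.1852]
  [  0.1816    0.0641    0.0769    0.1013    1.1466    0.1895]
  [  0.1060    0.0615    0.0974    0.0426    0.0464    1.0409]
Total output x = L · d:
  x_0 = 1.1938·76 + 0.1010·24 + 0.0672·34 + 0.1610·21 + 0.0880·47 + 0.1614·20 = 106.1848
  x_1 = 0.1730·76 + 1.1906·24 + 0.1187·34 + 0.0822·21 + 0.1102·47 + 0.0980·20 = 54.6213
  x_2 = 0.1134·76 + 0.1785·24 + 1.0656·34 + 0.0642·21 + 0.1331·47 + 0.1092·20 = 58.9202
  x_3 = 0.1720·76 + 0.1277·24 + 0.0699·34 + 1.0615·21 + 0.1452·47 + 0.1852·20 = 51.3341
  x_4 = 0.1816·76 + 0.0641·24 + 0.0769·34 + 0.1013·21 + 1.1466·47 + 0.1895·20 = 77.7612
  x_5 = 0.1060·76 + 0.0615·24 + 0.0974·34 + 0.0426·21 + 0.0464·47 + 1.0409·20 = 36.7344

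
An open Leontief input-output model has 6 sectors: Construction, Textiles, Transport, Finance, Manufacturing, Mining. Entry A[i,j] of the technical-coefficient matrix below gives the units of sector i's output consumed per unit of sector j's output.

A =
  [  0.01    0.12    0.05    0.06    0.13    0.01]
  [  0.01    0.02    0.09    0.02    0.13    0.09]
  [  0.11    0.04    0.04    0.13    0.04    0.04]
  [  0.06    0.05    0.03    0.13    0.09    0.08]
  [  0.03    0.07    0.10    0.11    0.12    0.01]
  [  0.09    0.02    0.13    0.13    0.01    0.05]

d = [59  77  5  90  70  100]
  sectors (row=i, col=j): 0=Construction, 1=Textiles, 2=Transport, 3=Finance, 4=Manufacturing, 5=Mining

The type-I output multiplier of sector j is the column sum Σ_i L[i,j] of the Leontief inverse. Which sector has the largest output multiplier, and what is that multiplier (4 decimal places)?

Form M = I − A:
  [  0.99   -0.12   -0.05   -0.06   -0.13   -0.01]
  [ -0.01    0.98   -0.09   -0.02   -0.13   -0.09]
  [ -0.11   -0.04    0.96   -0.13   -0.04   -0.04]
  [ -0.06   -0.05   -0.03    0.87   -0.09   -0.08]
  [ -0.03   -0.07   -0.10   -0.11    0.88   -0.01]
  [ -0.09   -0.02   -0.13   -0.13   -0.01    0.95]
Leontief inverse L = M⁻¹:
  [  1.0395    0.1521    0.0979    0.1205    0.1933    0.0417]
  [  0.0472    1.0514    0.1380    0.0879    0.1789    0.1152]
  [  0.1429    0.0806    1.0834    0.1975    0.1033    0.0725]
  [  0.0987    0.0907    0.0835    1.2080    0.1567    0.1165]
  [  0.0693    0.1100    0.1498    0.1869    1.1893    0.0457]
  [  0.1333    0.0611    0.1734    0.2076    0.0702    1.0853]
Total output x = L · d:
  x_0 = 1.0395·59 + 0.1521·77 + 0.0979·5 + 0.1205·90 + 0.1933·70 + 0.0417·100 = 102.0654
  x_1 = 0.0472·59 + 1.0514·77 + 0.1380·5 + 0.0879·90 + 0.1789·70 + 0.1152·100 = 116.3821
  x_2 = 0.1429·59 + 0.0806·77 + 1.0834·5 + 0.1975·90 + 0.1033·70 + 0.0725·100 = 52.3092
  x_3 = 0.0987·59 + 0.0907·77 + 0.0835·5 + 1.2080·90 + 0.1567·70 + 0.1165·100 = 144.5669
  x_4 = 0.0693·59 + 0.1100·77 + 0.1498·5 + 0.1869·90 + 1.1893·70 + 0.0457·100 = 117.9519
  x_5 = 0.1333·59 + 0.0611·77 + 0.1734·5 + 0.2076·90 + 0.0702·70 + 1.0853·100 = 145.5652
Output multipliers (column sums of L):
  Construction: 1.5308
  Textiles: 1.5460
  Transport: 1.7261
  Finance: 2.0083
  Manufacturing: 1.8915
  Mining: 1.4769

Finance (2.0083)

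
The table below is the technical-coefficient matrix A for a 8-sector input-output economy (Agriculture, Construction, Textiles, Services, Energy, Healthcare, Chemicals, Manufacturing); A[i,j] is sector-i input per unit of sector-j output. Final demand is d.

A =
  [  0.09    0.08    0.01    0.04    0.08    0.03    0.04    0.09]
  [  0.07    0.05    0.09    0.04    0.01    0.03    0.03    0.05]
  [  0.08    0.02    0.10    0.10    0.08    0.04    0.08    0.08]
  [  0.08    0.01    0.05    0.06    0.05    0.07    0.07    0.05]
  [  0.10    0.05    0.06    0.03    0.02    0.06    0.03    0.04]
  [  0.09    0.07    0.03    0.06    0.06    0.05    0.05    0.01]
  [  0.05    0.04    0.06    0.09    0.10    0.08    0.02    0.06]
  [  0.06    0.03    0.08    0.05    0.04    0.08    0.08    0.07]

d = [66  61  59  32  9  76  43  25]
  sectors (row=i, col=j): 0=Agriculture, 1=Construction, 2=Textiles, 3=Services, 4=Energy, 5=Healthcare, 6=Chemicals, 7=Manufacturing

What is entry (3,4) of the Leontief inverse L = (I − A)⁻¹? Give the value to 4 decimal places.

Form M = I − A:
  [  0.91   -0.08   -0.01   -0.04   -0.08   -0.03   -0.04   -0.09]
  [ -0.07    0.95   -0.09   -0.04   -0.01   -0.03   -0.03   -0.05]
  [ -0.08   -0.02    0.90   -0.10   -0.08   -0.04   -0.08   -0.08]
  [ -0.08   -0.01   -0.05    0.94   -0.05   -0.07   -0.07   -0.05]
  [ -0.10   -0.05   -0.06   -0.03    0.98   -0.06   -0.03   -0.04]
  [ -0.09   -0.07   -0.03   -0.06   -0.06    0.95   -0.05   -0.01]
  [ -0.05   -0.04   -0.06   -0.09   -0.10   -0.08    0.98   -0.06]
  [ -0.06   -0.03   -0.08   -0.05   -0.04   -0.08   -0.08    0.93]
Leontief inverse L = M⁻¹:
  [  1.1551    0.1192    0.0579    0.0842    0.1230    0.0751    0.0805    0.1390]
  [  0.1240    1.0801    0.1324    0.0826    0.0509    0.0664    0.0674    0.0931]
  [  0.1647    0.0655    1.1636    0.1654    0.1436    0.1012    0.1369    0.1445]
  [  0.1441    0.0472    0.0943    1.1083    0.0988    0.1154    0.1110    0.0968]
  [  0.1570    0.0845    0.1001    0.0718    1.0620    0.0968    0.0665    0.0832]
  [  0.1507    0.1062    0.0716    0.1024    0.1021    1.0895    0.0856    0.0536]
  [  0.1236    0.0801    0.1125    0.1418    0.1487    0.1302    1.0674    0.1102]
  [  0.1308    0.0704    0.1333    0.1060    0.0945    0.1310    0.1272    1.1226]
Total output x = L · d:
  x_0 = 1.1551·66 + 0.1192·61 + 0.0579·59 + 0.0842·32 + 0.1230·9 + 0.0751·76 + 0.0805·43 + 0.1390·25 = 103.3643
  x_1 = 0.1240·66 + 1.0801·61 + 0.1324·59 + 0.0826·32 + 0.0509·9 + 0.0664·76 + 0.0674·43 + 0.0931·25 = 95.2507
  x_2 = 0.1647·66 + 0.0655·61 + 1.1636·59 + 0.1654·32 + 0.1436·9 + 0.1012·76 + 0.1369·43 + 0.1445·25 = 107.2948
  x_3 = 0.1441·66 + 0.0472·61 + 0.0943·59 + 1.1083·32 + 0.0988·9 + 0.1154·76 + 0.1110·43 + 0.0968·25 = 70.2822
  x_4 = 0.1570·66 + 0.0845·61 + 0.1001·59 + 0.0718·32 + 1.0620·9 + 0.0968·76 + 0.0665·43 + 0.0832·25 = 45.5805
  x_5 = 0.1507·66 + 0.1062·61 + 0.0716·59 + 0.1024·32 + 0.1021·9 + 1.0895·76 + 0.0856·43 + 0.0536·25 = 112.6646
  x_6 = 0.1236·66 + 0.0801·61 + 0.1125·59 + 0.1418·32 + 0.1487·9 + 0.1302·76 + 1.0674·43 + 0.1102·25 = 84.1058
  x_7 = 0.1308·66 + 0.0704·61 + 0.1333·59 + 0.1060·32 + 0.0945·9 + 0.1310·76 + 0.1272·43 + 1.1226·25 = 68.5182

L[3,4] = 0.0988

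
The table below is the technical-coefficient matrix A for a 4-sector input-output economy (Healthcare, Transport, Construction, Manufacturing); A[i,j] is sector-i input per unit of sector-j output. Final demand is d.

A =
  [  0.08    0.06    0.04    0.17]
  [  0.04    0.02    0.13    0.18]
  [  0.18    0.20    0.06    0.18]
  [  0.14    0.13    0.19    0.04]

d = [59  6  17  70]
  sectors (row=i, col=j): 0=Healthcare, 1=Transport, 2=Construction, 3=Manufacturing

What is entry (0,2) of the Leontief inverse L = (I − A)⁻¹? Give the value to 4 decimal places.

L[0,2] = 0.1173

Form M = I − A:
  [  0.92   -0.06   -0.04   -0.17]
  [ -0.04    0.98   -0.13   -0.18]
  [ -0.18   -0.20    0.94   -0.18]
  [ -0.14   -0.13   -0.19    0.96]
Leontief inverse L = M⁻¹:
  [  1.1535    0.1278    0.1173    0.2502]
  [  0.1312    1.1080    0.2136    0.2710]
  [  0.2956    0.3040    1.1855    0.3316]
  [  0.2445    0.2288    0.2807    1.1805]
Total output x = L · d:
  x_0 = 1.1535·59 + 0.1278·6 + 0.1173·17 + 0.2502·70 = 88.3367
  x_1 = 0.1312·59 + 1.1080·6 + 0.2136·17 + 0.2710·70 = 36.9926
  x_2 = 0.2956·59 + 0.3040·6 + 1.1855·17 + 0.3316·70 = 62.6340
  x_3 = 0.2445·59 + 0.2288·6 + 0.2807·17 + 1.1805·70 = 103.2048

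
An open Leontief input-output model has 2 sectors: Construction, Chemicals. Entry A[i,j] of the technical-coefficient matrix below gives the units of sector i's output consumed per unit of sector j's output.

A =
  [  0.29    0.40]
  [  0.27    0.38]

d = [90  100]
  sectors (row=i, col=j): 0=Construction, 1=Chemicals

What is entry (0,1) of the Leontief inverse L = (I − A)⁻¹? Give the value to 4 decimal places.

L[0,1] = 1.2041

Form M = I − A:
  [  0.71   -0.40]
  [ -0.27    0.62]
Leontief inverse L = M⁻¹:
  [  1.8663    1.2041]
  [  0.8128    2.1373]
Total output x = L · d:
  x_0 = 1.8663·90 + 1.2041·100 = 288.3805
  x_1 = 0.8128·90 + 2.1373·100 = 286.8754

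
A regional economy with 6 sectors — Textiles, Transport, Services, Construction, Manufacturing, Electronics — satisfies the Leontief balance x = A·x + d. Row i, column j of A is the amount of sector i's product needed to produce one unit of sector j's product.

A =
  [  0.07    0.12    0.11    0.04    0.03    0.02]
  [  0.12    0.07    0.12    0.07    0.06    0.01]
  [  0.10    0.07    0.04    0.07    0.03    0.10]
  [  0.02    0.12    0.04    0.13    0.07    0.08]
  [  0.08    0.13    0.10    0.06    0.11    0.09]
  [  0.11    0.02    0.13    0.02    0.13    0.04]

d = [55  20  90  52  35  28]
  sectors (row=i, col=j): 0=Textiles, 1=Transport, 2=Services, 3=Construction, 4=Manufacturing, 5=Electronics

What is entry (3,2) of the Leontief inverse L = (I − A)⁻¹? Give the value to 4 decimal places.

L[3,2] = 0.1153

Form M = I − A:
  [  0.93   -0.12   -0.11   -0.04   -0.03   -0.02]
  [ -0.12    0.93   -0.12   -0.07   -0.06   -0.01]
  [ -0.10   -0.07    0.96   -0.07   -0.03   -0.10]
  [ -0.02   -0.12   -0.04    0.87   -0.07   -0.08]
  [ -0.08   -0.13   -0.10   -0.06    0.89   -0.09]
  [ -0.11   -0.02   -0.13   -0.02   -0.13    0.96]
Leontief inverse L = M⁻¹:
  [  1.1318    0.1813    0.1711    0.0866    0.0713    0.0572]
  [  0.1867    1.1459    0.1887    0.1247    0.1079    0.0560]
  [  0.1622    0.1337    1.1089    0.1162    0.0811    0.1376]
  [  0.0896    0.1951    0.1153    1.1906    0.1323    0.1275]
  [  0.1716    0.2216    0.1958    0.1264    1.1824    0.1477]
  [  0.1806    0.0968    0.2026    0.0702    0.1843    1.0907]
Total output x = L · d:
  x_0 = 1.1318·55 + 0.1813·20 + 0.1711·90 + 0.0866·52 + 0.0713·35 + 0.0572·28 = 89.8806
  x_1 = 0.1867·55 + 1.1459·20 + 0.1887·90 + 0.1247·52 + 0.1079·35 + 0.0560·28 = 61.9959
  x_2 = 0.1622·55 + 0.1337·20 + 1.1089·90 + 0.1162·52 + 0.0811·35 + 0.1376·28 = 124.1277
  x_3 = 0.0896·55 + 0.1951·20 + 0.1153·90 + 1.1906·52 + 0.1323·35 + 0.1275·28 = 89.3250
  x_4 = 0.1716·55 + 0.2216·20 + 0.1958·90 + 0.1264·52 + 1.1824·35 + 0.1477·28 = 83.5835
  x_5 = 0.1806·55 + 0.0968·20 + 0.2026·90 + 0.0702·52 + 0.1843·35 + 1.0907·28 = 70.7456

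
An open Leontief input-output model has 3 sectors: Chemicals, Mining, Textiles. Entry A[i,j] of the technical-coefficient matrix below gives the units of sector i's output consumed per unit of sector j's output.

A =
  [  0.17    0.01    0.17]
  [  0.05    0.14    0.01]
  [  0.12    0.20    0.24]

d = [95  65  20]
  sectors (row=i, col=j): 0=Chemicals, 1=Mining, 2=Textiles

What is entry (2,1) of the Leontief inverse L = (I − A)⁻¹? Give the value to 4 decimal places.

L[2,1] = 0.3208

Form M = I − A:
  [  0.83   -0.01   -0.17]
  [ -0.05    0.86   -0.01]
  [ -0.12   -0.20    0.76]
Leontief inverse L = M⁻¹:
  [  1.2502    0.0798    0.2807]
  [  0.0752    1.1712    0.0322]
  [  0.2172    0.3208    1.3686]
Total output x = L · d:
  x_0 = 1.2502·95 + 0.0798·65 + 0.2807·20 = 129.5722
  x_1 = 0.0752·95 + 1.1712·65 + 0.0322·20 = 83.9153
  x_2 = 0.2172·95 + 0.3208·65 + 1.3686·20 = 68.8575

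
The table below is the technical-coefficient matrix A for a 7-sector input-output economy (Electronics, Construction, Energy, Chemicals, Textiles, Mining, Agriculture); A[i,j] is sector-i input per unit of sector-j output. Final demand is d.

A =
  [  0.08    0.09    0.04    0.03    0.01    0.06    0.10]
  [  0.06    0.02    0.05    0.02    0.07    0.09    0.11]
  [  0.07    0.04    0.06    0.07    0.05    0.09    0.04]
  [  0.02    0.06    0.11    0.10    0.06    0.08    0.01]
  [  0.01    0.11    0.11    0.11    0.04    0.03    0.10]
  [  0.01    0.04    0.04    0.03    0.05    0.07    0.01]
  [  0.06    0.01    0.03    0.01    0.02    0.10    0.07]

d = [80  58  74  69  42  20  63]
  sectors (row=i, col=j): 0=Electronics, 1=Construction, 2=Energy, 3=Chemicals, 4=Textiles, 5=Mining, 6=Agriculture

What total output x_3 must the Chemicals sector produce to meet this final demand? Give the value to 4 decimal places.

Form M = I − A:
  [  0.92   -0.09   -0.04   -0.03   -0.01   -0.06   -0.10]
  [ -0.06    0.98   -0.05   -0.02   -0.07   -0.09   -0.11]
  [ -0.07   -0.04    0.94   -0.07   -0.05   -0.09   -0.04]
  [ -0.02   -0.06   -0.11    0.90   -0.06   -0.08   -0.01]
  [ -0.01   -0.11   -0.11   -0.11    0.96   -0.03   -0.10]
  [ -0.01   -0.04   -0.04   -0.03   -0.05    0.93   -0.01]
  [ -0.06   -0.01   -0.03   -0.01   -0.02   -0.10    0.93]
Leontief inverse L = M⁻¹:
  [  1.1124    0.1186    0.0737    0.0552    0.0363    0.1116    0.1425]
  [  0.0888    1.0533    0.0878    0.0512    0.0959    0.1398    0.1503]
  [  0.0986    0.0760    1.1023    0.1060    0.0795    0.1405    0.0782]
  [  0.0490    0.0978    0.1596    1.1440    0.0955    0.1347    0.0477]
  [  0.0478    0.1471    0.1631    0.1543    1.0792    0.0971    0.1483]
  [  0.0250    0.0613    0.0665    0.0529    0.0694    1.0995    0.0327]
  [  0.0802    0.0322    0.0536    0.0288    0.0376    0.1350    1.0958]
Total output x = L · d:
  x_0 = 1.1124·80 + 0.1186·58 + 0.0737·74 + 0.0552·69 + 0.0363·42 + 0.1116·20 + 0.1425·63 = 117.8655
  x_1 = 0.0888·80 + 1.0533·58 + 0.0878·74 + 0.0512·69 + 0.0959·42 + 0.1398·20 + 0.1503·63 = 94.5230
  x_2 = 0.0986·80 + 0.0760·58 + 1.1023·74 + 0.1060·69 + 0.0795·42 + 0.1405·20 + 0.0782·63 = 112.2542
  x_3 = 0.0490·80 + 0.0978·58 + 0.1596·74 + 1.1440·69 + 0.0955·42 + 0.1347·20 + 0.0477·63 = 110.0447
  x_4 = 0.0478·80 + 0.1471·58 + 0.1631·74 + 0.1543·69 + 1.0792·42 + 0.0971·20 + 0.1483·63 = 91.6847
  x_5 = 0.0250·80 + 0.0613·58 + 0.0665·74 + 0.0529·69 + 0.0694·42 + 1.0995·20 + 0.0327·63 = 41.0870
  x_6 = 0.0802·80 + 0.0322·58 + 0.0536·74 + 0.0288·69 + 0.0376·42 + 0.1350·20 + 1.0958·63 = 87.5566

110.0447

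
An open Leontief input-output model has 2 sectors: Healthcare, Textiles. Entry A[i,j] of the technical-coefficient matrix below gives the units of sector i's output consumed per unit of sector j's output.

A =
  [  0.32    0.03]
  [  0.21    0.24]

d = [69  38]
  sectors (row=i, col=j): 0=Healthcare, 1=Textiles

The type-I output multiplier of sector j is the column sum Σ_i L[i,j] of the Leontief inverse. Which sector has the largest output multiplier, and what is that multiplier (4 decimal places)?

Healthcare (1.9001)

Form M = I − A:
  [  0.68   -0.03]
  [ -0.21    0.76]
Leontief inverse L = M⁻¹:
  [  1.4887    0.0588]
  [  0.4114    1.3320]
Total output x = L · d:
  x_0 = 1.4887·69 + 0.0588·38 = 104.9559
  x_1 = 0.4114·69 + 1.3320·38 = 79.0010
Output multipliers (column sums of L):
  Healthcare: 1.9001
  Textiles: 1.3908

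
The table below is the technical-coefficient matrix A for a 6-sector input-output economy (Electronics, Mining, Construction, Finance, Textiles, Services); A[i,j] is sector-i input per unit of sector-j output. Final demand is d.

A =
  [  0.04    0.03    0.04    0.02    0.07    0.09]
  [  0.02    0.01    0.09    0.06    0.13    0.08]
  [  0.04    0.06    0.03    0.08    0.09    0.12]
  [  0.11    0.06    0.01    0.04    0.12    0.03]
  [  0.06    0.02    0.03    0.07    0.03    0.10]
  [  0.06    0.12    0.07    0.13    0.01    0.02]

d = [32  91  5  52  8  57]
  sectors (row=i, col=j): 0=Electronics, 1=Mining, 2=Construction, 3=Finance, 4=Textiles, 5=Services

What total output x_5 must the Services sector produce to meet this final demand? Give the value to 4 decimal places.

87.3156

Form M = I − A:
  [  0.96   -0.03   -0.04   -0.02   -0.07   -0.09]
  [ -0.02    0.99   -0.09   -0.06   -0.13   -0.08]
  [ -0.04   -0.06    0.97   -0.08   -0.09   -0.12]
  [ -0.11   -0.06   -0.01    0.96   -0.12   -0.03]
  [ -0.06   -0.02   -0.03   -0.07    0.97   -0.10]
  [ -0.06   -0.12   -0.07   -0.13   -0.01    0.98]
Leontief inverse L = M⁻¹:
  [  1.0654    0.0560    0.0615    0.0544    0.0981    0.1216]
  [  0.0569    1.0437    0.1145    0.1052    0.1689    0.1249]
  [  0.0794    0.0969    1.0604    0.1279    0.1346    0.1627]
  [  0.1407    0.0835    0.0348    1.0741    0.1582    0.0730]
  [  0.0897    0.0494    0.0516    0.1044    1.0631    0.1303]
  [  0.0975    0.1497    0.0987    0.1689    0.0681    1.0658]
Total output x = L · d:
  x_0 = 1.0654·32 + 0.0560·91 + 0.0615·5 + 0.0544·52 + 0.0981·8 + 0.1216·57 = 50.0466
  x_1 = 0.0569·32 + 1.0437·91 + 0.1145·5 + 0.1052·52 + 0.1689·8 + 0.1249·57 = 111.3112
  x_2 = 0.0794·32 + 0.0969·91 + 1.0604·5 + 0.1279·52 + 0.1346·8 + 0.1627·57 = 33.6622
  x_3 = 0.1407·32 + 0.0835·91 + 0.0348·5 + 1.0741·52 + 0.1582·8 + 0.0730·57 = 73.5611
  x_4 = 0.0897·32 + 0.0494·91 + 0.0516·5 + 0.1044·52 + 1.0631·8 + 0.1303·57 = 28.9894
  x_5 = 0.0975·32 + 0.1497·91 + 0.0987·5 + 0.1689·52 + 0.0681·8 + 1.0658·57 = 87.3156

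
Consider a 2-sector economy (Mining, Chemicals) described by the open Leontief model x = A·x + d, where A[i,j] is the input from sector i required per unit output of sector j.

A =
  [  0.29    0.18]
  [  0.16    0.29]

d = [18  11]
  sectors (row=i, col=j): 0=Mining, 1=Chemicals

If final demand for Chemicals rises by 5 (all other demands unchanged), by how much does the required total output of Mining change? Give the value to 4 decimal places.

1.8935

Form M = I − A:
  [  0.71   -0.18]
  [ -0.16    0.71]
Leontief inverse L = M⁻¹:
  [  1.4938    0.3787]
  [  0.3366    1.4938]
Total output x = L · d:
  x_0 = 1.4938·18 + 0.3787·11 = 31.0541
  x_1 = 0.3366·18 + 1.4938·11 = 22.4911
Δx_0 = L[0,1] · Δd_1 = 0.3787 · 5 = 1.8935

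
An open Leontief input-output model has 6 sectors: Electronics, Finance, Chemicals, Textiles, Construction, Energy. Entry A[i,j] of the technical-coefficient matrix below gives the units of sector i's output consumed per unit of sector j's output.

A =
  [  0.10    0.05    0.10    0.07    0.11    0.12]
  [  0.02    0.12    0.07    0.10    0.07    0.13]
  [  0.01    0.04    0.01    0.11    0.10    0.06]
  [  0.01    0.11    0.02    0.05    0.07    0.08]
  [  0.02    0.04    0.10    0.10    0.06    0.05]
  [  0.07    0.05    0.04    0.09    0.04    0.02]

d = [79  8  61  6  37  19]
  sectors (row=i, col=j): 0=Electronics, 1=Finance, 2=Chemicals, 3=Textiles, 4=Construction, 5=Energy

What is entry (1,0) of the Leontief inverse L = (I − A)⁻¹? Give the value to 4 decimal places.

L[1,0] = 0.0470

Form M = I − A:
  [  0.90   -0.05   -0.10   -0.07   -0.11   -0.12]
  [ -0.02    0.88   -0.07   -0.10   -0.07   -0.13]
  [ -0.01   -0.04    0.99   -0.11   -0.10   -0.06]
  [ -0.01   -0.11   -0.02    0.95   -0.07   -0.08]
  [ -0.02   -0.04   -0.10   -0.10    0.94   -0.05]
  [ -0.07   -0.05   -0.04   -0.09   -0.04    0.98]
Leontief inverse L = M⁻¹:
  [  1.1350    0.1083    0.1505    0.1484    0.1758    0.1836]
  [  0.0470    1.1822    0.1123    0.1722    0.1264    0.1900]
  [  0.0255    0.0796    1.0390    0.1539    0.1350    0.0967]
  [  0.0281    0.1532    0.0517    1.0997    0.1073    0.1222]
  [  0.0366    0.0821    0.1277    0.1509    1.1029    0.0918]
  [  0.0886    0.0887    0.0688    0.1328    0.0794    1.0621]
Total output x = L · d:
  x_0 = 1.1350·79 + 0.1083·8 + 0.1505·61 + 0.1484·6 + 0.1758·37 + 0.1836·19 = 110.5949
  x_1 = 0.0470·79 + 1.1822·8 + 0.1123·61 + 0.1722·6 + 0.1264·37 + 0.1900·19 = 29.3384
  x_2 = 0.0255·79 + 0.0796·8 + 1.0390·61 + 0.1539·6 + 0.1350·37 + 0.0967·19 = 73.7891
  x_3 = 0.0281·79 + 0.1532·8 + 0.0517·61 + 1.0997·6 + 0.1073·37 + 0.1222·19 = 19.4843
  x_4 = 0.0366·79 + 0.0821·8 + 0.1277·61 + 0.1509·6 + 1.1029·37 + 0.0918·19 = 54.7913
  x_5 = 0.0886·79 + 0.0887·8 + 0.0688·61 + 0.1328·6 + 0.0794·37 + 1.0621·19 = 35.8218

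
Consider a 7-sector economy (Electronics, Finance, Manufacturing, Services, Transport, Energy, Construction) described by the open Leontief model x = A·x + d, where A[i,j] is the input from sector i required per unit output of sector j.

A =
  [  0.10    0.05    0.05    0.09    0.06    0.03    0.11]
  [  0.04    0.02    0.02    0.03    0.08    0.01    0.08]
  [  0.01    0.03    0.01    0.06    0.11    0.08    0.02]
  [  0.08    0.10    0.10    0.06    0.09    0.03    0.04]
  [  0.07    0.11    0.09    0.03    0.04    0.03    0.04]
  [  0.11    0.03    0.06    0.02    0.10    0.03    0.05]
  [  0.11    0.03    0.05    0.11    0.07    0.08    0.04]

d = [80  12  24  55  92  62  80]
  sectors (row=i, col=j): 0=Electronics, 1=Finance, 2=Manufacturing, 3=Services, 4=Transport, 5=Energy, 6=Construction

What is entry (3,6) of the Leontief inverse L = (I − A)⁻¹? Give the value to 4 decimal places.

Form M = I − A:
  [  0.90   -0.05   -0.05   -0.09   -0.06   -0.03   -0.11]
  [ -0.04    0.98   -0.02   -0.03   -0.08   -0.01   -0.08]
  [ -0.01   -0.03    0.99   -0.06   -0.11   -0.08   -0.02]
  [ -0.08   -0.10   -0.10    0.94   -0.09   -0.03   -0.04]
  [ -0.07   -0.11   -0.09   -0.03    0.96   -0.03   -0.04]
  [ -0.11   -0.03   -0.06   -0.02   -0.10    0.97   -0.05]
  [ -0.11   -0.03   -0.05   -0.11   -0.07   -0.08    0.96]
Leontief inverse L = M⁻¹:
  [  1.1667    0.0982    0.0989    0.1451    0.1246    0.0667    0.1586]
  [  0.0784    1.0492    0.0490    0.0609    0.1147    0.0315    0.1064]
  [  0.0519    0.0648    1.0449    0.0863    0.1504    0.0997    0.0482]
  [  0.1369    0.1463    0.1440    1.1072    0.1540    0.0638    0.0867]
  [  0.1156    0.1436    0.1226    0.0689    1.0931    0.0576    0.0792]
  [  0.1618    0.0696    0.0982    0.0619    0.1498    1.0587    0.0903]
  [  0.1764    0.0804    0.1009    0.1601    0.1355    0.1136    1.0889]
Total output x = L · d:
  x_0 = 1.1667·80 + 0.0982·12 + 0.0989·24 + 0.1451·55 + 0.1246·92 + 0.0667·62 + 0.1586·80 = 133.1565
  x_1 = 0.0784·80 + 1.0492·12 + 0.0490·24 + 0.0609·55 + 0.1147·92 + 0.0315·62 + 0.1064·80 = 44.4007
  x_2 = 0.0519·80 + 0.0648·12 + 1.0449·24 + 0.0863·55 + 0.1504·92 + 0.0997·62 + 0.0482·80 = 58.6302
  x_3 = 0.1369·80 + 0.1463·12 + 0.1440·24 + 1.1072·55 + 0.1540·92 + 0.0638·62 + 0.0867·80 = 102.1215
  x_4 = 0.1156·80 + 0.1436·12 + 0.1226·24 + 0.0689·55 + 1.0931·92 + 0.0576·62 + 0.0792·80 = 128.1752
  x_5 = 0.1618·80 + 0.0696·12 + 0.0982·24 + 0.0619·55 + 0.1498·92 + 1.0587·62 + 0.0903·80 = 106.1891
  x_6 = 0.1764·80 + 0.0804·12 + 0.1009·24 + 0.1601·55 + 0.1355·92 + 0.1136·62 + 1.0889·80 = 132.9286

L[3,6] = 0.0867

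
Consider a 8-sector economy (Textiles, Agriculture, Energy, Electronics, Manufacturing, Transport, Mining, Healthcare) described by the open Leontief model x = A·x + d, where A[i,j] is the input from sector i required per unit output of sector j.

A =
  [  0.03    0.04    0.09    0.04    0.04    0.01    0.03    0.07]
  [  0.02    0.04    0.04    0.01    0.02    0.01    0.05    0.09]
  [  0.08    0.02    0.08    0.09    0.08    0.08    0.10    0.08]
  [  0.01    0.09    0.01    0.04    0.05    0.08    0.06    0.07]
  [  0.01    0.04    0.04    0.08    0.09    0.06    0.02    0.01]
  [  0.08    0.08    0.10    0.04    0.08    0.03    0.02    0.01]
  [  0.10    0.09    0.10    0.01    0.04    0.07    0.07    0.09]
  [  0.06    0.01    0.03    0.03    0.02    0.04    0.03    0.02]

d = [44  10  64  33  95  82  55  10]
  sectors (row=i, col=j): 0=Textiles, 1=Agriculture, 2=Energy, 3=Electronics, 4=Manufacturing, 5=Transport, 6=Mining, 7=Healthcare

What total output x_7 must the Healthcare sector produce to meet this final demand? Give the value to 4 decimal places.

31.1227

Form M = I − A:
  [  0.97   -0.04   -0.09   -0.04   -0.04   -0.01   -0.03   -0.07]
  [ -0.02    0.96   -0.04   -0.01   -0.02   -0.01   -0.05   -0.09]
  [ -0.08   -0.02    0.92   -0.09   -0.08   -0.08   -0.10   -0.08]
  [ -0.01   -0.09   -0.01    0.96   -0.05   -0.08   -0.06   -0.07]
  [ -0.01   -0.04   -0.04   -0.08    0.91   -0.06   -0.02   -0.01]
  [ -0.08   -0.08   -0.10   -0.04   -0.08    0.97   -0.02   -0.01]
  [ -0.10   -0.09   -0.10   -0.01   -0.04   -0.07    0.93   -0.09]
  [ -0.06   -0.01   -0.03   -0.03   -0.02   -0.04   -0.03    0.98]
Leontief inverse L = M⁻¹:
  [  1.0601    0.0663    0.1249    0.0681    0.0713    0.0406    0.0613    0.1037]
  [  0.0455    1.0601    0.0678    0.0284    0.0414    0.0319    0.0729    0.1156]
  [  0.1338    0.0746    1.1460    0.1366    0.1371    0.1329    0.1506    0.1363]
  [  0.0433    0.1248    0.0500    1.0652    0.0835    0.1097    0.0897    0.1049]
  [  0.0350    0.0724    0.0730    0.1083    1.1253    0.0907    0.0473    0.0396]
  [  0.1136    0.1148    0.1461    0.0765    0.1219    1.0655    0.0577    0.0535]
  [  0.1511    0.1339    0.1634    0.0513    0.0890    0.1127    1.1172    0.1448]
  [  0.0808    0.0312    0.0574    0.0481    0.0422    0.0590    0.0494    1.0427]
Total output x = L · d:
  x_0 = 1.0601·44 + 0.0663·10 + 0.1249·64 + 0.0681·33 + 0.0713·95 + 0.0406·82 + 0.0613·55 + 0.1037·10 = 72.0678
  x_1 = 0.0455·44 + 1.0601·10 + 0.0678·64 + 0.0284·33 + 0.0414·95 + 0.0319·82 + 0.0729·55 + 0.1156·10 = 29.5926
  x_2 = 0.1338·44 + 0.0746·10 + 1.1460·64 + 0.1366·33 + 0.1371·95 + 0.1329·82 + 0.1506·55 + 0.1363·10 = 118.0443
  x_3 = 0.0433·44 + 0.1248·10 + 0.0500·64 + 1.0652·33 + 0.0835·95 + 0.1097·82 + 0.0897·55 + 0.1049·10 = 64.4112
  x_4 = 0.0350·44 + 0.0724·10 + 0.0730·64 + 0.1083·33 + 1.1253·95 + 0.0907·82 + 0.0473·55 + 0.0396·10 = 127.8530
  x_5 = 0.1136·44 + 0.1148·10 + 0.1461·64 + 0.0765·33 + 0.1219·95 + 1.0655·82 + 0.0577·55 + 0.0535·10 = 120.6885
  x_6 = 0.1511·44 + 0.1339·10 + 0.1634·64 + 0.0513·33 + 0.0890·95 + 0.1127·82 + 1.1172·55 + 0.1448·10 = 100.7333
  x_7 = 0.0808·44 + 0.0312·10 + 0.0574·64 + 0.0481·33 + 0.0422·95 + 0.0590·82 + 0.0494·55 + 1.0427·10 = 31.1227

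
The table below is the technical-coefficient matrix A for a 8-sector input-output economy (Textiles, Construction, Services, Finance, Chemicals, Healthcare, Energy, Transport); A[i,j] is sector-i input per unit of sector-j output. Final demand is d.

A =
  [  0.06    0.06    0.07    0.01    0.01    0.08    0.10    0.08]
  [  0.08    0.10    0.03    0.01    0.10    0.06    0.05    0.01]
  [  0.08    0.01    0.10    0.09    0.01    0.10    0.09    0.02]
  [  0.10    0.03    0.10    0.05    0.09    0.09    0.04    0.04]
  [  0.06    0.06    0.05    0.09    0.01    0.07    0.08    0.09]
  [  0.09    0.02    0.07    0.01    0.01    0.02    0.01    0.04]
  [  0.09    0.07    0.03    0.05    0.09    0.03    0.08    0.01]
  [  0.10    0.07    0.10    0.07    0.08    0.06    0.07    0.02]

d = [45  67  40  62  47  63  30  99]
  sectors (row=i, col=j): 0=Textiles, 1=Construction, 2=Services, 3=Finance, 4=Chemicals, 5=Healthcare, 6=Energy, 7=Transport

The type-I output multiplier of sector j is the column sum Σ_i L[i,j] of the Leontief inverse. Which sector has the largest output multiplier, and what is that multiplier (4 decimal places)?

Textiles (2.2221)

Form M = I − A:
  [  0.94   -0.06   -0.07   -0.01   -0.01   -0.08   -0.10   -0.08]
  [ -0.08    0.90   -0.03   -0.01   -0.10   -0.06   -0.05   -0.01]
  [ -0.08   -0.01    0.90   -0.09   -0.01   -0.10   -0.09   -0.02]
  [ -0.10   -0.03   -0.10    0.95   -0.09   -0.09   -0.04   -0.04]
  [ -0.06   -0.06   -0.05   -0.09    0.99   -0.07   -0.08   -0.09]
  [ -0.09   -0.02   -0.07   -0.01   -0.01    0.98   -0.01   -0.04]
  [ -0.09   -0.07   -0.03   -0.05   -0.09   -0.03    0.92   -0.01]
  [ -0.10   -0.07   -0.10   -0.07   -0.08   -0.06   -0.07    0.98]
Leontief inverse L = M⁻¹:
  [  1.1314    0.1056    0.1274    0.0478    0.0523    0.1315    0.1576    0.1098]
  [  0.1428    1.1460    0.0787    0.0438    0.1361    0.1095    0.1038    0.0448]
  [  0.1560    0.0505    1.1657    0.1309    0.0500    0.1583    0.1497    0.0550]
  [  0.1800    0.0773    0.1705    1.0971    0.1291    0.1552    0.1074    0.0830]
  [  0.1401    0.1093    0.1167    0.1321    1.0600    0.1298    0.1414    0.1244]
  [  0.1304    0.0448    0.1074    0.0329    0.0298    1.0551    0.0472    0.0609]
  [  0.1564    0.1169    0.0825    0.0872    0.1302    0.0833    1.1379    0.0462]
  [  0.1850    0.1233    0.1717    0.1188    0.1270    0.1296    0.1422    1.0635]
Total output x = L · d:
  x_0 = 1.1314·45 + 0.1056·67 + 0.1274·40 + 0.0478·62 + 0.0523·47 + 0.1315·63 + 0.1576·30 + 0.1098·99 = 92.3889
  x_1 = 0.1428·45 + 1.1460·67 + 0.0787·40 + 0.0438·62 + 0.1361·47 + 0.1095·63 + 0.1038·30 + 0.0448·99 = 109.9225
  x_2 = 0.1560·45 + 0.0505·67 + 1.1657·40 + 0.1309·62 + 0.0500·47 + 0.1583·63 + 0.1497·30 + 0.0550·99 = 87.3989
  x_3 = 0.1800·45 + 0.0773·67 + 0.1705·40 + 1.0971·62 + 0.1291·47 + 0.1552·63 + 0.1074·30 + 0.0830·99 = 115.4144
  x_4 = 0.1401·45 + 0.1093·67 + 0.1167·40 + 0.1321·62 + 1.0600·47 + 0.1298·63 + 0.1414·30 + 0.1244·99 = 101.0410
  x_5 = 0.1304·45 + 0.0448·67 + 0.1074·40 + 0.0329·62 + 0.0298·47 + 1.0551·63 + 0.0472·30 + 0.0609·99 = 90.5234
  x_6 = 0.1564·45 + 0.1169·67 + 0.0825·40 + 0.0872·62 + 0.1302·47 + 0.0833·63 + 1.1379·30 + 0.0462·99 = 73.6487
  x_7 = 0.1850·45 + 0.1233·67 + 0.1717·40 + 0.1188·62 + 0.1270·47 + 0.1296·63 + 0.1422·30 + 1.0635·99 = 154.5127
Output multipliers (column sums of L):
  Textiles: 2.2221
  Construction: 1.7738
  Services: 2.0207
  Finance: 1.6907
  Chemicals: 1.7145
  Healthcare: 1.9524
  Energy: 1.9872
  Transport: 1.5876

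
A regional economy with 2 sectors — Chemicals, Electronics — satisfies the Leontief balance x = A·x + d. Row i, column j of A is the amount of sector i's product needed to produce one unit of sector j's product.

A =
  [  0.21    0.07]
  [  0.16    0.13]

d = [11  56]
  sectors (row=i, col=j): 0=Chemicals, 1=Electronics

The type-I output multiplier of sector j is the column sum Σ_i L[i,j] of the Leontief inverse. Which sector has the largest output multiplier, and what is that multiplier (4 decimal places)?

Chemicals (1.5234)

Form M = I − A:
  [  0.79   -0.07]
  [ -0.16    0.87]
Leontief inverse L = M⁻¹:
  [  1.2868    0.1035]
  [  0.2367    1.1685]
Total output x = L · d:
  x_0 = 1.2868·11 + 0.1035·56 = 19.9527
  x_1 = 0.2367·11 + 1.1685·56 = 68.0373
Output multipliers (column sums of L):
  Chemicals: 1.5234
  Electronics: 1.2720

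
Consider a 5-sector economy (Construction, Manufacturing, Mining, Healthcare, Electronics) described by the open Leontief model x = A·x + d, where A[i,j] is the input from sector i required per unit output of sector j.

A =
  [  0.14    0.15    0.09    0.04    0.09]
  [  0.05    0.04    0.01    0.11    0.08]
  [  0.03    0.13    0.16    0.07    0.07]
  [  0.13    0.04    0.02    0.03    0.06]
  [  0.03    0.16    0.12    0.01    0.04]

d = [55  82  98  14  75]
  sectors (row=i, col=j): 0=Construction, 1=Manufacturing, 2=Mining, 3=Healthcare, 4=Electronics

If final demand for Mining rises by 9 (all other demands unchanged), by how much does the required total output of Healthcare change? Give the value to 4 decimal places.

0.5205

Form M = I − A:
  [  0.86   -0.15   -0.09   -0.04   -0.09]
  [ -0.05    0.96   -0.01   -0.11   -0.08]
  [ -0.03   -0.13    0.84   -0.07   -0.07]
  [ -0.13   -0.04   -0.02    0.97   -0.06]
  [ -0.03   -0.16   -0.12   -0.01    0.96]
Leontief inverse L = M⁻¹:
  [  1.2007    0.2372    0.1549    0.0891    0.1492]
  [  0.0881    1.0848    0.0412    0.1307    0.1098]
  [  0.0760    0.2020    1.2209    0.1154    0.1202]
  [  0.1700    0.0939    0.0578    1.0537    0.0938]
  [  0.0635    0.2144    0.1649    0.0500    1.0806]
Total output x = L · d:
  x_0 = 1.2007·55 + 0.2372·82 + 0.1549·98 + 0.0891·14 + 0.1492·75 = 113.1003
  x_1 = 0.0881·55 + 1.0848·82 + 0.0412·98 + 0.1307·14 + 0.1098·75 = 107.8965
  x_2 = 0.0760·55 + 0.2020·82 + 1.2209·98 + 0.1154·14 + 0.1202·75 = 151.0291
  x_3 = 0.1700·55 + 0.0939·82 + 0.0578·98 + 1.0537·14 + 0.0938·75 = 44.5140
  x_4 = 0.0635·55 + 0.2144·82 + 0.1649·98 + 0.0500·14 + 1.0806·75 = 118.9845
Δx_3 = L[3,2] · Δd_2 = 0.0578 · 9 = 0.5205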